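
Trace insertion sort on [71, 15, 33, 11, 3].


Initial: [71, 15, 33, 11, 3]
Insert 15: [15, 71, 33, 11, 3]
Insert 33: [15, 33, 71, 11, 3]
Insert 11: [11, 15, 33, 71, 3]
Insert 3: [3, 11, 15, 33, 71]

Sorted: [3, 11, 15, 33, 71]


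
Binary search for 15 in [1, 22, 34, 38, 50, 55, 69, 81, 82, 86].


Step 1: lo=0, hi=9, mid=4, val=50
Step 2: lo=0, hi=3, mid=1, val=22
Step 3: lo=0, hi=0, mid=0, val=1

Not found


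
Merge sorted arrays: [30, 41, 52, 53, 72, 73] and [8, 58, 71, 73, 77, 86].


Take 8 from B
Take 30 from A
Take 41 from A
Take 52 from A
Take 53 from A
Take 58 from B
Take 71 from B
Take 72 from A
Take 73 from A

Merged: [8, 30, 41, 52, 53, 58, 71, 72, 73, 73, 77, 86]


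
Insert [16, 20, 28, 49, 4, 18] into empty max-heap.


Insert 16: [16]
Insert 20: [20, 16]
Insert 28: [28, 16, 20]
Insert 49: [49, 28, 20, 16]
Insert 4: [49, 28, 20, 16, 4]
Insert 18: [49, 28, 20, 16, 4, 18]

Final heap: [49, 28, 20, 16, 4, 18]


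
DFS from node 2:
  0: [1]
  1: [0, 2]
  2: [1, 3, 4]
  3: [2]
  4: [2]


Visit 2, push [4, 3, 1]
Visit 1, push [0]
Visit 0, push []
Visit 3, push []
Visit 4, push []

DFS order: [2, 1, 0, 3, 4]


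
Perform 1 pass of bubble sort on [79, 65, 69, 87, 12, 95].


Initial: [79, 65, 69, 87, 12, 95]
Pass 1: [65, 69, 79, 12, 87, 95] (3 swaps)

After 1 pass: [65, 69, 79, 12, 87, 95]


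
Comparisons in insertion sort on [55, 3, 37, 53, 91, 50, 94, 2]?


Algorithm: insertion sort
Input: [55, 3, 37, 53, 91, 50, 94, 2]
Sorted: [2, 3, 37, 50, 53, 55, 91, 94]

18


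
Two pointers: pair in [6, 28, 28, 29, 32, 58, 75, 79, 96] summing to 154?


lo=0(6)+hi=8(96)=102
lo=1(28)+hi=8(96)=124
lo=2(28)+hi=8(96)=124
lo=3(29)+hi=8(96)=125
lo=4(32)+hi=8(96)=128
lo=5(58)+hi=8(96)=154

Yes: 58+96=154


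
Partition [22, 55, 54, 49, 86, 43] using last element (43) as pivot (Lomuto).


Pivot: 43
  22 <= 43: advance i (no swap)
Place pivot at 1: [22, 43, 54, 49, 86, 55]

Partitioned: [22, 43, 54, 49, 86, 55]


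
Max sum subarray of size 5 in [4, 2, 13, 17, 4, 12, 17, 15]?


[0:5]: 40
[1:6]: 48
[2:7]: 63
[3:8]: 65

Max: 65 at [3:8]


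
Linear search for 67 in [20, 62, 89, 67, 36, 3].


i=0: 20!=67
i=1: 62!=67
i=2: 89!=67
i=3: 67==67 found!

Found at 3, 4 comps


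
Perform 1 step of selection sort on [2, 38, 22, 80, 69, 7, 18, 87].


Initial: [2, 38, 22, 80, 69, 7, 18, 87]
Step 1: min=2 at 0
  Swap: [2, 38, 22, 80, 69, 7, 18, 87]

After 1 step: [2, 38, 22, 80, 69, 7, 18, 87]


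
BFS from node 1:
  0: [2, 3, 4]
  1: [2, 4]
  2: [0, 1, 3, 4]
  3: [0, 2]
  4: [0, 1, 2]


Visit 1, enqueue [2, 4]
Visit 2, enqueue [0, 3]
Visit 4, enqueue []
Visit 0, enqueue []
Visit 3, enqueue []

BFS order: [1, 2, 4, 0, 3]


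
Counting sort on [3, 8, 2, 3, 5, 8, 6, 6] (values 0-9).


Input: [3, 8, 2, 3, 5, 8, 6, 6]
Counts: [0, 0, 1, 2, 0, 1, 2, 0, 2, 0]

Sorted: [2, 3, 3, 5, 6, 6, 8, 8]


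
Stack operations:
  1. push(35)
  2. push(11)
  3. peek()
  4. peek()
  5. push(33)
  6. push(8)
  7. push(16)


push(35) -> [35]
push(11) -> [35, 11]
peek()->11
peek()->11
push(33) -> [35, 11, 33]
push(8) -> [35, 11, 33, 8]
push(16) -> [35, 11, 33, 8, 16]

Final stack: [35, 11, 33, 8, 16]


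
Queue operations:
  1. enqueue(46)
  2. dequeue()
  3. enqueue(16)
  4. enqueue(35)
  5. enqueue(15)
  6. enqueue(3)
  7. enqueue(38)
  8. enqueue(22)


enqueue(46) -> [46]
dequeue()->46, []
enqueue(16) -> [16]
enqueue(35) -> [16, 35]
enqueue(15) -> [16, 35, 15]
enqueue(3) -> [16, 35, 15, 3]
enqueue(38) -> [16, 35, 15, 3, 38]
enqueue(22) -> [16, 35, 15, 3, 38, 22]

Final queue: [16, 35, 15, 3, 38, 22]


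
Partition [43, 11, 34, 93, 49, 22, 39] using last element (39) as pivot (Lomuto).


Pivot: 39
  11 <= 39: swap -> [11, 43, 34, 93, 49, 22, 39]
  34 <= 39: swap -> [11, 34, 43, 93, 49, 22, 39]
  22 <= 39: swap -> [11, 34, 22, 93, 49, 43, 39]
Place pivot at 3: [11, 34, 22, 39, 49, 43, 93]

Partitioned: [11, 34, 22, 39, 49, 43, 93]


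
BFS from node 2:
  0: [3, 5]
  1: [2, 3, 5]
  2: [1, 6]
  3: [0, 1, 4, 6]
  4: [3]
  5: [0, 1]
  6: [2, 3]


Visit 2, enqueue [1, 6]
Visit 1, enqueue [3, 5]
Visit 6, enqueue []
Visit 3, enqueue [0, 4]
Visit 5, enqueue []
Visit 0, enqueue []
Visit 4, enqueue []

BFS order: [2, 1, 6, 3, 5, 0, 4]


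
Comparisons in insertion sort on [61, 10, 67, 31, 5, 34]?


Algorithm: insertion sort
Input: [61, 10, 67, 31, 5, 34]
Sorted: [5, 10, 31, 34, 61, 67]

12


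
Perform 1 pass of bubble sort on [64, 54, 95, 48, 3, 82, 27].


Initial: [64, 54, 95, 48, 3, 82, 27]
Pass 1: [54, 64, 48, 3, 82, 27, 95] (5 swaps)

After 1 pass: [54, 64, 48, 3, 82, 27, 95]


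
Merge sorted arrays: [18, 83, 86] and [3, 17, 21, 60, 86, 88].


Take 3 from B
Take 17 from B
Take 18 from A
Take 21 from B
Take 60 from B
Take 83 from A
Take 86 from A

Merged: [3, 17, 18, 21, 60, 83, 86, 86, 88]


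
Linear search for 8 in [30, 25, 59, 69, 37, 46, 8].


i=0: 30!=8
i=1: 25!=8
i=2: 59!=8
i=3: 69!=8
i=4: 37!=8
i=5: 46!=8
i=6: 8==8 found!

Found at 6, 7 comps


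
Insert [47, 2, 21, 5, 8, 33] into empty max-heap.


Insert 47: [47]
Insert 2: [47, 2]
Insert 21: [47, 2, 21]
Insert 5: [47, 5, 21, 2]
Insert 8: [47, 8, 21, 2, 5]
Insert 33: [47, 8, 33, 2, 5, 21]

Final heap: [47, 8, 33, 2, 5, 21]


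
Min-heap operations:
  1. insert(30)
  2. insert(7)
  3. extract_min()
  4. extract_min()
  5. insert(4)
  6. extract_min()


insert(30) -> [30]
insert(7) -> [7, 30]
extract_min()->7, [30]
extract_min()->30, []
insert(4) -> [4]
extract_min()->4, []

Final heap: []


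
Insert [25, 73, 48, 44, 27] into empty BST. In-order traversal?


Insert 25: root
Insert 73: R from 25
Insert 48: R from 25 -> L from 73
Insert 44: R from 25 -> L from 73 -> L from 48
Insert 27: R from 25 -> L from 73 -> L from 48 -> L from 44

In-order: [25, 27, 44, 48, 73]


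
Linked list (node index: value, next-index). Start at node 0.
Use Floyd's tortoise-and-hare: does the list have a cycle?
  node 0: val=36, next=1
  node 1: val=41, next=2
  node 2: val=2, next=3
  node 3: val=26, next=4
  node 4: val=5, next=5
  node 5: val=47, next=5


Floyd's tortoise (slow, +1) and hare (fast, +2):
  init: slow=0, fast=0
  step 1: slow=1, fast=2
  step 2: slow=2, fast=4
  step 3: slow=3, fast=5
  step 4: slow=4, fast=5
  step 5: slow=5, fast=5
  slow == fast at node 5: cycle detected

Cycle: yes


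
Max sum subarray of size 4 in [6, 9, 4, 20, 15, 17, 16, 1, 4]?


[0:4]: 39
[1:5]: 48
[2:6]: 56
[3:7]: 68
[4:8]: 49
[5:9]: 38

Max: 68 at [3:7]


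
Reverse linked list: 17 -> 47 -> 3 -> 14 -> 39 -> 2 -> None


Step 1: curr=17, set curr.next=prev(None) | reversed so far: 17
Step 2: curr=47, set curr.next=prev(17) | reversed so far: 47 -> 17
Step 3: curr=3, set curr.next=prev(47) | reversed so far: 3 -> 47 -> 17
Step 4: curr=14, set curr.next=prev(3) | reversed so far: 14 -> 3 -> 47 -> 17
Step 5: curr=39, set curr.next=prev(14) | reversed so far: 39 -> 14 -> 3 -> 47 -> 17
Step 6: curr=2, set curr.next=prev(39) | reversed so far: 2 -> 39 -> 14 -> 3 -> 47 -> 17

2 -> 39 -> 14 -> 3 -> 47 -> 17 -> None


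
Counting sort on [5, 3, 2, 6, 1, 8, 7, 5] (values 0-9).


Input: [5, 3, 2, 6, 1, 8, 7, 5]
Counts: [0, 1, 1, 1, 0, 2, 1, 1, 1, 0]

Sorted: [1, 2, 3, 5, 5, 6, 7, 8]


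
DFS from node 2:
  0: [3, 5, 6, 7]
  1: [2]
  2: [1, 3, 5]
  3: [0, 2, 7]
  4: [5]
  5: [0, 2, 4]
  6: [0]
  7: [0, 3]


Visit 2, push [5, 3, 1]
Visit 1, push []
Visit 3, push [7, 0]
Visit 0, push [7, 6, 5]
Visit 5, push [4]
Visit 4, push []
Visit 6, push []
Visit 7, push []

DFS order: [2, 1, 3, 0, 5, 4, 6, 7]


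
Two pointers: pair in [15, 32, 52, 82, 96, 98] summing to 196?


lo=0(15)+hi=5(98)=113
lo=1(32)+hi=5(98)=130
lo=2(52)+hi=5(98)=150
lo=3(82)+hi=5(98)=180
lo=4(96)+hi=5(98)=194

No pair found


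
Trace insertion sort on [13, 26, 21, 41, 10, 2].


Initial: [13, 26, 21, 41, 10, 2]
Insert 26: [13, 26, 21, 41, 10, 2]
Insert 21: [13, 21, 26, 41, 10, 2]
Insert 41: [13, 21, 26, 41, 10, 2]
Insert 10: [10, 13, 21, 26, 41, 2]
Insert 2: [2, 10, 13, 21, 26, 41]

Sorted: [2, 10, 13, 21, 26, 41]


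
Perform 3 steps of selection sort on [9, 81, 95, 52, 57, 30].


Initial: [9, 81, 95, 52, 57, 30]
Step 1: min=9 at 0
  Swap: [9, 81, 95, 52, 57, 30]
Step 2: min=30 at 5
  Swap: [9, 30, 95, 52, 57, 81]
Step 3: min=52 at 3
  Swap: [9, 30, 52, 95, 57, 81]

After 3 steps: [9, 30, 52, 95, 57, 81]


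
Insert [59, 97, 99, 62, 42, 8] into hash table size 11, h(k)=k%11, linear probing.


Insert 59: h=4 -> slot 4
Insert 97: h=9 -> slot 9
Insert 99: h=0 -> slot 0
Insert 62: h=7 -> slot 7
Insert 42: h=9, 1 probes -> slot 10
Insert 8: h=8 -> slot 8

Table: [99, None, None, None, 59, None, None, 62, 8, 97, 42]


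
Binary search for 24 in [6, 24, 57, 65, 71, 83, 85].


Step 1: lo=0, hi=6, mid=3, val=65
Step 2: lo=0, hi=2, mid=1, val=24

Found at index 1


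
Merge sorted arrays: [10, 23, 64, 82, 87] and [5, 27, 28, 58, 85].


Take 5 from B
Take 10 from A
Take 23 from A
Take 27 from B
Take 28 from B
Take 58 from B
Take 64 from A
Take 82 from A
Take 85 from B

Merged: [5, 10, 23, 27, 28, 58, 64, 82, 85, 87]


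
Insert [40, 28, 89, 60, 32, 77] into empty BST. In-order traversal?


Insert 40: root
Insert 28: L from 40
Insert 89: R from 40
Insert 60: R from 40 -> L from 89
Insert 32: L from 40 -> R from 28
Insert 77: R from 40 -> L from 89 -> R from 60

In-order: [28, 32, 40, 60, 77, 89]


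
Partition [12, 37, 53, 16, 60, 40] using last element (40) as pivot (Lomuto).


Pivot: 40
  12 <= 40: advance i (no swap)
  37 <= 40: advance i (no swap)
  16 <= 40: swap -> [12, 37, 16, 53, 60, 40]
Place pivot at 3: [12, 37, 16, 40, 60, 53]

Partitioned: [12, 37, 16, 40, 60, 53]


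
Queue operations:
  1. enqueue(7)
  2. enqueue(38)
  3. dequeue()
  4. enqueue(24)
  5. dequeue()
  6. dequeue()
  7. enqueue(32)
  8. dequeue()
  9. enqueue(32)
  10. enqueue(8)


enqueue(7) -> [7]
enqueue(38) -> [7, 38]
dequeue()->7, [38]
enqueue(24) -> [38, 24]
dequeue()->38, [24]
dequeue()->24, []
enqueue(32) -> [32]
dequeue()->32, []
enqueue(32) -> [32]
enqueue(8) -> [32, 8]

Final queue: [32, 8]


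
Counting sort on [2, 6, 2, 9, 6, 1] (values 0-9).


Input: [2, 6, 2, 9, 6, 1]
Counts: [0, 1, 2, 0, 0, 0, 2, 0, 0, 1]

Sorted: [1, 2, 2, 6, 6, 9]


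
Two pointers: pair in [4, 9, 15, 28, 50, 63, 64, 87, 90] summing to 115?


lo=0(4)+hi=8(90)=94
lo=1(9)+hi=8(90)=99
lo=2(15)+hi=8(90)=105
lo=3(28)+hi=8(90)=118
lo=3(28)+hi=7(87)=115

Yes: 28+87=115


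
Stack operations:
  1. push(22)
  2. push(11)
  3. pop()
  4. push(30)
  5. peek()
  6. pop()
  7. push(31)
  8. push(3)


push(22) -> [22]
push(11) -> [22, 11]
pop()->11, [22]
push(30) -> [22, 30]
peek()->30
pop()->30, [22]
push(31) -> [22, 31]
push(3) -> [22, 31, 3]

Final stack: [22, 31, 3]


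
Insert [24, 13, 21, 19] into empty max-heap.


Insert 24: [24]
Insert 13: [24, 13]
Insert 21: [24, 13, 21]
Insert 19: [24, 19, 21, 13]

Final heap: [24, 19, 21, 13]


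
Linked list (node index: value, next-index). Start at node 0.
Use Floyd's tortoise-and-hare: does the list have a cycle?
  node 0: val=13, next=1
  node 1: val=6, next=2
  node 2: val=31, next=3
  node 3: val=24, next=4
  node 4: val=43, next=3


Floyd's tortoise (slow, +1) and hare (fast, +2):
  init: slow=0, fast=0
  step 1: slow=1, fast=2
  step 2: slow=2, fast=4
  step 3: slow=3, fast=4
  step 4: slow=4, fast=4
  slow == fast at node 4: cycle detected

Cycle: yes


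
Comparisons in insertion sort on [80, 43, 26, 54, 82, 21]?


Algorithm: insertion sort
Input: [80, 43, 26, 54, 82, 21]
Sorted: [21, 26, 43, 54, 80, 82]

11


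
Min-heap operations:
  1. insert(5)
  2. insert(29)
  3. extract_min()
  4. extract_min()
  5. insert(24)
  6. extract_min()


insert(5) -> [5]
insert(29) -> [5, 29]
extract_min()->5, [29]
extract_min()->29, []
insert(24) -> [24]
extract_min()->24, []

Final heap: []


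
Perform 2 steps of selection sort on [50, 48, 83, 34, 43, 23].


Initial: [50, 48, 83, 34, 43, 23]
Step 1: min=23 at 5
  Swap: [23, 48, 83, 34, 43, 50]
Step 2: min=34 at 3
  Swap: [23, 34, 83, 48, 43, 50]

After 2 steps: [23, 34, 83, 48, 43, 50]


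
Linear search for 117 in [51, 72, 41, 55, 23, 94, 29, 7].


i=0: 51!=117
i=1: 72!=117
i=2: 41!=117
i=3: 55!=117
i=4: 23!=117
i=5: 94!=117
i=6: 29!=117
i=7: 7!=117

Not found, 8 comps


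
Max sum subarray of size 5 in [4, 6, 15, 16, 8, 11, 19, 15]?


[0:5]: 49
[1:6]: 56
[2:7]: 69
[3:8]: 69

Max: 69 at [2:7]


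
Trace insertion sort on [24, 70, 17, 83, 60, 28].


Initial: [24, 70, 17, 83, 60, 28]
Insert 70: [24, 70, 17, 83, 60, 28]
Insert 17: [17, 24, 70, 83, 60, 28]
Insert 83: [17, 24, 70, 83, 60, 28]
Insert 60: [17, 24, 60, 70, 83, 28]
Insert 28: [17, 24, 28, 60, 70, 83]

Sorted: [17, 24, 28, 60, 70, 83]


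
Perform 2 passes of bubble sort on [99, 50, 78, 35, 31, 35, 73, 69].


Initial: [99, 50, 78, 35, 31, 35, 73, 69]
Pass 1: [50, 78, 35, 31, 35, 73, 69, 99] (7 swaps)
Pass 2: [50, 35, 31, 35, 73, 69, 78, 99] (5 swaps)

After 2 passes: [50, 35, 31, 35, 73, 69, 78, 99]


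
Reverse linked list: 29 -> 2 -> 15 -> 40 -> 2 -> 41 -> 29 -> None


Step 1: curr=29, set curr.next=prev(None) | reversed so far: 29
Step 2: curr=2, set curr.next=prev(29) | reversed so far: 2 -> 29
Step 3: curr=15, set curr.next=prev(2) | reversed so far: 15 -> 2 -> 29
Step 4: curr=40, set curr.next=prev(15) | reversed so far: 40 -> 15 -> 2 -> 29
Step 5: curr=2, set curr.next=prev(40) | reversed so far: 2 -> 40 -> 15 -> 2 -> 29
Step 6: curr=41, set curr.next=prev(2) | reversed so far: 41 -> 2 -> 40 -> 15 -> 2 -> 29
Step 7: curr=29, set curr.next=prev(41) | reversed so far: 29 -> 41 -> 2 -> 40 -> 15 -> 2 -> 29

29 -> 41 -> 2 -> 40 -> 15 -> 2 -> 29 -> None


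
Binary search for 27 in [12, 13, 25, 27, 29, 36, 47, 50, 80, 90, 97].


Step 1: lo=0, hi=10, mid=5, val=36
Step 2: lo=0, hi=4, mid=2, val=25
Step 3: lo=3, hi=4, mid=3, val=27

Found at index 3


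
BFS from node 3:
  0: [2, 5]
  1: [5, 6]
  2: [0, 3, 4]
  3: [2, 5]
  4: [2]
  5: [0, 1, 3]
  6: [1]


Visit 3, enqueue [2, 5]
Visit 2, enqueue [0, 4]
Visit 5, enqueue [1]
Visit 0, enqueue []
Visit 4, enqueue []
Visit 1, enqueue [6]
Visit 6, enqueue []

BFS order: [3, 2, 5, 0, 4, 1, 6]


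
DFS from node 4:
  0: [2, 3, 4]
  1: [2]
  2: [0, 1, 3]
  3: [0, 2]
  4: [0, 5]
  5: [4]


Visit 4, push [5, 0]
Visit 0, push [3, 2]
Visit 2, push [3, 1]
Visit 1, push []
Visit 3, push []
Visit 5, push []

DFS order: [4, 0, 2, 1, 3, 5]


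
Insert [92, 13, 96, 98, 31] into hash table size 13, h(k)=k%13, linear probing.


Insert 92: h=1 -> slot 1
Insert 13: h=0 -> slot 0
Insert 96: h=5 -> slot 5
Insert 98: h=7 -> slot 7
Insert 31: h=5, 1 probes -> slot 6

Table: [13, 92, None, None, None, 96, 31, 98, None, None, None, None, None]


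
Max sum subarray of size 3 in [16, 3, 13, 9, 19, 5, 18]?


[0:3]: 32
[1:4]: 25
[2:5]: 41
[3:6]: 33
[4:7]: 42

Max: 42 at [4:7]


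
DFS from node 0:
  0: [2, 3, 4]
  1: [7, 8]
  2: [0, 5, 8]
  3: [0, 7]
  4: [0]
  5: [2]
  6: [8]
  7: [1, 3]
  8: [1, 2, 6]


Visit 0, push [4, 3, 2]
Visit 2, push [8, 5]
Visit 5, push []
Visit 8, push [6, 1]
Visit 1, push [7]
Visit 7, push [3]
Visit 3, push []
Visit 6, push []
Visit 4, push []

DFS order: [0, 2, 5, 8, 1, 7, 3, 6, 4]


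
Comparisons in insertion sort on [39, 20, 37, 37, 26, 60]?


Algorithm: insertion sort
Input: [39, 20, 37, 37, 26, 60]
Sorted: [20, 26, 37, 37, 39, 60]

10


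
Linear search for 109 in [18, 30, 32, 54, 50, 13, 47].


i=0: 18!=109
i=1: 30!=109
i=2: 32!=109
i=3: 54!=109
i=4: 50!=109
i=5: 13!=109
i=6: 47!=109

Not found, 7 comps


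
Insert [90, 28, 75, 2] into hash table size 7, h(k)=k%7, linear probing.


Insert 90: h=6 -> slot 6
Insert 28: h=0 -> slot 0
Insert 75: h=5 -> slot 5
Insert 2: h=2 -> slot 2

Table: [28, None, 2, None, None, 75, 90]


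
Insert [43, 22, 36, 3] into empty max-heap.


Insert 43: [43]
Insert 22: [43, 22]
Insert 36: [43, 22, 36]
Insert 3: [43, 22, 36, 3]

Final heap: [43, 22, 36, 3]


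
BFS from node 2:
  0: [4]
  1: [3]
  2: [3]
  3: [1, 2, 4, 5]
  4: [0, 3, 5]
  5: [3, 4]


Visit 2, enqueue [3]
Visit 3, enqueue [1, 4, 5]
Visit 1, enqueue []
Visit 4, enqueue [0]
Visit 5, enqueue []
Visit 0, enqueue []

BFS order: [2, 3, 1, 4, 5, 0]


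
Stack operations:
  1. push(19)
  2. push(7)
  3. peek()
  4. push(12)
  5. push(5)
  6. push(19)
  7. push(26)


push(19) -> [19]
push(7) -> [19, 7]
peek()->7
push(12) -> [19, 7, 12]
push(5) -> [19, 7, 12, 5]
push(19) -> [19, 7, 12, 5, 19]
push(26) -> [19, 7, 12, 5, 19, 26]

Final stack: [19, 7, 12, 5, 19, 26]


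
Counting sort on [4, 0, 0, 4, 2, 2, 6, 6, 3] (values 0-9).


Input: [4, 0, 0, 4, 2, 2, 6, 6, 3]
Counts: [2, 0, 2, 1, 2, 0, 2, 0, 0, 0]

Sorted: [0, 0, 2, 2, 3, 4, 4, 6, 6]


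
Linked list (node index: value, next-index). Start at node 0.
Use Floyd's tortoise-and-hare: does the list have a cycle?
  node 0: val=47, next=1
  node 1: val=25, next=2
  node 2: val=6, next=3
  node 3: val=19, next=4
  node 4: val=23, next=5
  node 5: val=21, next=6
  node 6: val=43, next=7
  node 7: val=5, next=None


Floyd's tortoise (slow, +1) and hare (fast, +2):
  init: slow=0, fast=0
  step 1: slow=1, fast=2
  step 2: slow=2, fast=4
  step 3: slow=3, fast=6
  step 4: fast 6->7->None, no cycle

Cycle: no


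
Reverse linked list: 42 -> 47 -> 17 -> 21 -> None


Step 1: curr=42, set curr.next=prev(None) | reversed so far: 42
Step 2: curr=47, set curr.next=prev(42) | reversed so far: 47 -> 42
Step 3: curr=17, set curr.next=prev(47) | reversed so far: 17 -> 47 -> 42
Step 4: curr=21, set curr.next=prev(17) | reversed so far: 21 -> 17 -> 47 -> 42

21 -> 17 -> 47 -> 42 -> None


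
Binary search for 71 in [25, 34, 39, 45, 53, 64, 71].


Step 1: lo=0, hi=6, mid=3, val=45
Step 2: lo=4, hi=6, mid=5, val=64
Step 3: lo=6, hi=6, mid=6, val=71

Found at index 6


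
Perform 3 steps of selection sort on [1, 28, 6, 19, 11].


Initial: [1, 28, 6, 19, 11]
Step 1: min=1 at 0
  Swap: [1, 28, 6, 19, 11]
Step 2: min=6 at 2
  Swap: [1, 6, 28, 19, 11]
Step 3: min=11 at 4
  Swap: [1, 6, 11, 19, 28]

After 3 steps: [1, 6, 11, 19, 28]


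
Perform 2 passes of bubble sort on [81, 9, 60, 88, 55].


Initial: [81, 9, 60, 88, 55]
Pass 1: [9, 60, 81, 55, 88] (3 swaps)
Pass 2: [9, 60, 55, 81, 88] (1 swaps)

After 2 passes: [9, 60, 55, 81, 88]


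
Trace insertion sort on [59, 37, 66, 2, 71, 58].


Initial: [59, 37, 66, 2, 71, 58]
Insert 37: [37, 59, 66, 2, 71, 58]
Insert 66: [37, 59, 66, 2, 71, 58]
Insert 2: [2, 37, 59, 66, 71, 58]
Insert 71: [2, 37, 59, 66, 71, 58]
Insert 58: [2, 37, 58, 59, 66, 71]

Sorted: [2, 37, 58, 59, 66, 71]


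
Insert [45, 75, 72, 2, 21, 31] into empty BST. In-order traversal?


Insert 45: root
Insert 75: R from 45
Insert 72: R from 45 -> L from 75
Insert 2: L from 45
Insert 21: L from 45 -> R from 2
Insert 31: L from 45 -> R from 2 -> R from 21

In-order: [2, 21, 31, 45, 72, 75]


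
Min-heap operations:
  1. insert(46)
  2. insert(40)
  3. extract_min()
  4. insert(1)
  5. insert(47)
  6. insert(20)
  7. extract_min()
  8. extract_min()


insert(46) -> [46]
insert(40) -> [40, 46]
extract_min()->40, [46]
insert(1) -> [1, 46]
insert(47) -> [1, 46, 47]
insert(20) -> [1, 20, 47, 46]
extract_min()->1, [20, 46, 47]
extract_min()->20, [46, 47]

Final heap: [46, 47]


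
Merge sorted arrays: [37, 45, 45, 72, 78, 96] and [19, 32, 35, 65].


Take 19 from B
Take 32 from B
Take 35 from B
Take 37 from A
Take 45 from A
Take 45 from A
Take 65 from B

Merged: [19, 32, 35, 37, 45, 45, 65, 72, 78, 96]


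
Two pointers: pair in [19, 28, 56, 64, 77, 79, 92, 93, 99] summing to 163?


lo=0(19)+hi=8(99)=118
lo=1(28)+hi=8(99)=127
lo=2(56)+hi=8(99)=155
lo=3(64)+hi=8(99)=163

Yes: 64+99=163


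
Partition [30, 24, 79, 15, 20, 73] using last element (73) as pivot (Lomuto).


Pivot: 73
  30 <= 73: advance i (no swap)
  24 <= 73: advance i (no swap)
  15 <= 73: swap -> [30, 24, 15, 79, 20, 73]
  20 <= 73: swap -> [30, 24, 15, 20, 79, 73]
Place pivot at 4: [30, 24, 15, 20, 73, 79]

Partitioned: [30, 24, 15, 20, 73, 79]


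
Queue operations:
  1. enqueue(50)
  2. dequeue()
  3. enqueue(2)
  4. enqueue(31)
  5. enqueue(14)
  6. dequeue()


enqueue(50) -> [50]
dequeue()->50, []
enqueue(2) -> [2]
enqueue(31) -> [2, 31]
enqueue(14) -> [2, 31, 14]
dequeue()->2, [31, 14]

Final queue: [31, 14]


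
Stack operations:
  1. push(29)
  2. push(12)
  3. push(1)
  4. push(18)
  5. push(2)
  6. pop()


push(29) -> [29]
push(12) -> [29, 12]
push(1) -> [29, 12, 1]
push(18) -> [29, 12, 1, 18]
push(2) -> [29, 12, 1, 18, 2]
pop()->2, [29, 12, 1, 18]

Final stack: [29, 12, 1, 18]


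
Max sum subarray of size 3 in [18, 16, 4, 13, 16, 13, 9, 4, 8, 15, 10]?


[0:3]: 38
[1:4]: 33
[2:5]: 33
[3:6]: 42
[4:7]: 38
[5:8]: 26
[6:9]: 21
[7:10]: 27
[8:11]: 33

Max: 42 at [3:6]


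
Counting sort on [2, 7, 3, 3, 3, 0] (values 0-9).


Input: [2, 7, 3, 3, 3, 0]
Counts: [1, 0, 1, 3, 0, 0, 0, 1, 0, 0]

Sorted: [0, 2, 3, 3, 3, 7]


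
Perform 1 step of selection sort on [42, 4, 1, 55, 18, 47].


Initial: [42, 4, 1, 55, 18, 47]
Step 1: min=1 at 2
  Swap: [1, 4, 42, 55, 18, 47]

After 1 step: [1, 4, 42, 55, 18, 47]


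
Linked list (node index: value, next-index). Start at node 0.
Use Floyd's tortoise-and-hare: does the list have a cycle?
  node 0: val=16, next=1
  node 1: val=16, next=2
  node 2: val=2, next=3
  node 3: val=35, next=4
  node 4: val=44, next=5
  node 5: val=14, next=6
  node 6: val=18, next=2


Floyd's tortoise (slow, +1) and hare (fast, +2):
  init: slow=0, fast=0
  step 1: slow=1, fast=2
  step 2: slow=2, fast=4
  step 3: slow=3, fast=6
  step 4: slow=4, fast=3
  step 5: slow=5, fast=5
  slow == fast at node 5: cycle detected

Cycle: yes


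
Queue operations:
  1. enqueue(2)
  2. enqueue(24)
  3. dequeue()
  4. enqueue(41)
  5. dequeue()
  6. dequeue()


enqueue(2) -> [2]
enqueue(24) -> [2, 24]
dequeue()->2, [24]
enqueue(41) -> [24, 41]
dequeue()->24, [41]
dequeue()->41, []

Final queue: []


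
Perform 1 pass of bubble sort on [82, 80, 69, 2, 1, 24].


Initial: [82, 80, 69, 2, 1, 24]
Pass 1: [80, 69, 2, 1, 24, 82] (5 swaps)

After 1 pass: [80, 69, 2, 1, 24, 82]


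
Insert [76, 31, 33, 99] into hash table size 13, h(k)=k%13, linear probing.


Insert 76: h=11 -> slot 11
Insert 31: h=5 -> slot 5
Insert 33: h=7 -> slot 7
Insert 99: h=8 -> slot 8

Table: [None, None, None, None, None, 31, None, 33, 99, None, None, 76, None]


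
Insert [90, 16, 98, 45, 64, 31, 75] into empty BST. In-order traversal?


Insert 90: root
Insert 16: L from 90
Insert 98: R from 90
Insert 45: L from 90 -> R from 16
Insert 64: L from 90 -> R from 16 -> R from 45
Insert 31: L from 90 -> R from 16 -> L from 45
Insert 75: L from 90 -> R from 16 -> R from 45 -> R from 64

In-order: [16, 31, 45, 64, 75, 90, 98]


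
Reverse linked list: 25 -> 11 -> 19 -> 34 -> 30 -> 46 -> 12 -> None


Step 1: curr=25, set curr.next=prev(None) | reversed so far: 25
Step 2: curr=11, set curr.next=prev(25) | reversed so far: 11 -> 25
Step 3: curr=19, set curr.next=prev(11) | reversed so far: 19 -> 11 -> 25
Step 4: curr=34, set curr.next=prev(19) | reversed so far: 34 -> 19 -> 11 -> 25
Step 5: curr=30, set curr.next=prev(34) | reversed so far: 30 -> 34 -> 19 -> 11 -> 25
Step 6: curr=46, set curr.next=prev(30) | reversed so far: 46 -> 30 -> 34 -> 19 -> 11 -> 25
Step 7: curr=12, set curr.next=prev(46) | reversed so far: 12 -> 46 -> 30 -> 34 -> 19 -> 11 -> 25

12 -> 46 -> 30 -> 34 -> 19 -> 11 -> 25 -> None


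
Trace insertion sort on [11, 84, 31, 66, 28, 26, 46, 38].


Initial: [11, 84, 31, 66, 28, 26, 46, 38]
Insert 84: [11, 84, 31, 66, 28, 26, 46, 38]
Insert 31: [11, 31, 84, 66, 28, 26, 46, 38]
Insert 66: [11, 31, 66, 84, 28, 26, 46, 38]
Insert 28: [11, 28, 31, 66, 84, 26, 46, 38]
Insert 26: [11, 26, 28, 31, 66, 84, 46, 38]
Insert 46: [11, 26, 28, 31, 46, 66, 84, 38]
Insert 38: [11, 26, 28, 31, 38, 46, 66, 84]

Sorted: [11, 26, 28, 31, 38, 46, 66, 84]


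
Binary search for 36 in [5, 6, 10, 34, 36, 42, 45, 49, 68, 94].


Step 1: lo=0, hi=9, mid=4, val=36

Found at index 4


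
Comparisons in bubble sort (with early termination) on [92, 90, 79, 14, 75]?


Algorithm: bubble sort (with early termination)
Input: [92, 90, 79, 14, 75]
Sorted: [14, 75, 79, 90, 92]

10


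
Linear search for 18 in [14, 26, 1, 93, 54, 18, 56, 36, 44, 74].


i=0: 14!=18
i=1: 26!=18
i=2: 1!=18
i=3: 93!=18
i=4: 54!=18
i=5: 18==18 found!

Found at 5, 6 comps


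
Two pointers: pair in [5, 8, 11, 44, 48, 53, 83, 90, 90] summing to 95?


lo=0(5)+hi=8(90)=95

Yes: 5+90=95


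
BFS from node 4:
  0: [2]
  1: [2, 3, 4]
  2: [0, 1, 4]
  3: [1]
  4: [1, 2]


Visit 4, enqueue [1, 2]
Visit 1, enqueue [3]
Visit 2, enqueue [0]
Visit 3, enqueue []
Visit 0, enqueue []

BFS order: [4, 1, 2, 3, 0]


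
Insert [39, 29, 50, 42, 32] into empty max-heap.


Insert 39: [39]
Insert 29: [39, 29]
Insert 50: [50, 29, 39]
Insert 42: [50, 42, 39, 29]
Insert 32: [50, 42, 39, 29, 32]

Final heap: [50, 42, 39, 29, 32]


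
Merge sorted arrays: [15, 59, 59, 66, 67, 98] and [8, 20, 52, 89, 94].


Take 8 from B
Take 15 from A
Take 20 from B
Take 52 from B
Take 59 from A
Take 59 from A
Take 66 from A
Take 67 from A
Take 89 from B
Take 94 from B

Merged: [8, 15, 20, 52, 59, 59, 66, 67, 89, 94, 98]


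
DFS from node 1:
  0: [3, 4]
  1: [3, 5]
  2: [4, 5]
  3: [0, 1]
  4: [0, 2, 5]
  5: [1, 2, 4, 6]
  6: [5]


Visit 1, push [5, 3]
Visit 3, push [0]
Visit 0, push [4]
Visit 4, push [5, 2]
Visit 2, push [5]
Visit 5, push [6]
Visit 6, push []

DFS order: [1, 3, 0, 4, 2, 5, 6]


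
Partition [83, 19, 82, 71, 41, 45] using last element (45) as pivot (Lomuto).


Pivot: 45
  19 <= 45: swap -> [19, 83, 82, 71, 41, 45]
  41 <= 45: swap -> [19, 41, 82, 71, 83, 45]
Place pivot at 2: [19, 41, 45, 71, 83, 82]

Partitioned: [19, 41, 45, 71, 83, 82]


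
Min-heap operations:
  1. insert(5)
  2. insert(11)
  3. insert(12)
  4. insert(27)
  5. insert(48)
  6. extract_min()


insert(5) -> [5]
insert(11) -> [5, 11]
insert(12) -> [5, 11, 12]
insert(27) -> [5, 11, 12, 27]
insert(48) -> [5, 11, 12, 27, 48]
extract_min()->5, [11, 27, 12, 48]

Final heap: [11, 27, 12, 48]


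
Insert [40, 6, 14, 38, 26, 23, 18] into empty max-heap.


Insert 40: [40]
Insert 6: [40, 6]
Insert 14: [40, 6, 14]
Insert 38: [40, 38, 14, 6]
Insert 26: [40, 38, 14, 6, 26]
Insert 23: [40, 38, 23, 6, 26, 14]
Insert 18: [40, 38, 23, 6, 26, 14, 18]

Final heap: [40, 38, 23, 6, 26, 14, 18]


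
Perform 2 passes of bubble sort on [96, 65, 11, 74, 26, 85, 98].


Initial: [96, 65, 11, 74, 26, 85, 98]
Pass 1: [65, 11, 74, 26, 85, 96, 98] (5 swaps)
Pass 2: [11, 65, 26, 74, 85, 96, 98] (2 swaps)

After 2 passes: [11, 65, 26, 74, 85, 96, 98]


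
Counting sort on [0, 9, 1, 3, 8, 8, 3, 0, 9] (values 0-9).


Input: [0, 9, 1, 3, 8, 8, 3, 0, 9]
Counts: [2, 1, 0, 2, 0, 0, 0, 0, 2, 2]

Sorted: [0, 0, 1, 3, 3, 8, 8, 9, 9]


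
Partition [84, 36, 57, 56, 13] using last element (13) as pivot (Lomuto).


Pivot: 13
Place pivot at 0: [13, 36, 57, 56, 84]

Partitioned: [13, 36, 57, 56, 84]


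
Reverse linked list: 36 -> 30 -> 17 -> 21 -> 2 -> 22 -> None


Step 1: curr=36, set curr.next=prev(None) | reversed so far: 36
Step 2: curr=30, set curr.next=prev(36) | reversed so far: 30 -> 36
Step 3: curr=17, set curr.next=prev(30) | reversed so far: 17 -> 30 -> 36
Step 4: curr=21, set curr.next=prev(17) | reversed so far: 21 -> 17 -> 30 -> 36
Step 5: curr=2, set curr.next=prev(21) | reversed so far: 2 -> 21 -> 17 -> 30 -> 36
Step 6: curr=22, set curr.next=prev(2) | reversed so far: 22 -> 2 -> 21 -> 17 -> 30 -> 36

22 -> 2 -> 21 -> 17 -> 30 -> 36 -> None


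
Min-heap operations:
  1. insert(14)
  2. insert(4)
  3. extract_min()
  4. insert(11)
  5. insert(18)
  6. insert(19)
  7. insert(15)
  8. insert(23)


insert(14) -> [14]
insert(4) -> [4, 14]
extract_min()->4, [14]
insert(11) -> [11, 14]
insert(18) -> [11, 14, 18]
insert(19) -> [11, 14, 18, 19]
insert(15) -> [11, 14, 18, 19, 15]
insert(23) -> [11, 14, 18, 19, 15, 23]

Final heap: [11, 14, 18, 19, 15, 23]


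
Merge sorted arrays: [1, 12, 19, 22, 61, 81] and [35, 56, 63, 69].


Take 1 from A
Take 12 from A
Take 19 from A
Take 22 from A
Take 35 from B
Take 56 from B
Take 61 from A
Take 63 from B
Take 69 from B

Merged: [1, 12, 19, 22, 35, 56, 61, 63, 69, 81]


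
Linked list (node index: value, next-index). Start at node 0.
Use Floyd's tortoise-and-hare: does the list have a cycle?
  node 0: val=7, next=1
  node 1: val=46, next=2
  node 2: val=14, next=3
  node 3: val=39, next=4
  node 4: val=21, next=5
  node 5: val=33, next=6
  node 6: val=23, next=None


Floyd's tortoise (slow, +1) and hare (fast, +2):
  init: slow=0, fast=0
  step 1: slow=1, fast=2
  step 2: slow=2, fast=4
  step 3: slow=3, fast=6
  step 4: fast -> None, no cycle

Cycle: no


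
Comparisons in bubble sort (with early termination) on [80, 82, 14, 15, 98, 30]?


Algorithm: bubble sort (with early termination)
Input: [80, 82, 14, 15, 98, 30]
Sorted: [14, 15, 30, 80, 82, 98]

14


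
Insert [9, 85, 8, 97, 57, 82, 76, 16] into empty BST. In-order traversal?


Insert 9: root
Insert 85: R from 9
Insert 8: L from 9
Insert 97: R from 9 -> R from 85
Insert 57: R from 9 -> L from 85
Insert 82: R from 9 -> L from 85 -> R from 57
Insert 76: R from 9 -> L from 85 -> R from 57 -> L from 82
Insert 16: R from 9 -> L from 85 -> L from 57

In-order: [8, 9, 16, 57, 76, 82, 85, 97]


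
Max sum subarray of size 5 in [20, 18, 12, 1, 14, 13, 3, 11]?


[0:5]: 65
[1:6]: 58
[2:7]: 43
[3:8]: 42

Max: 65 at [0:5]


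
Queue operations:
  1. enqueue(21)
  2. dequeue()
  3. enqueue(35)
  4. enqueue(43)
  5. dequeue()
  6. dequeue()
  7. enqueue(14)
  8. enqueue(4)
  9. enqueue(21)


enqueue(21) -> [21]
dequeue()->21, []
enqueue(35) -> [35]
enqueue(43) -> [35, 43]
dequeue()->35, [43]
dequeue()->43, []
enqueue(14) -> [14]
enqueue(4) -> [14, 4]
enqueue(21) -> [14, 4, 21]

Final queue: [14, 4, 21]


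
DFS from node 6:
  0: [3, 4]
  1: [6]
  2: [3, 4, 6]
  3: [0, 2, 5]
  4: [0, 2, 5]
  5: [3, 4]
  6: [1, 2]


Visit 6, push [2, 1]
Visit 1, push []
Visit 2, push [4, 3]
Visit 3, push [5, 0]
Visit 0, push [4]
Visit 4, push [5]
Visit 5, push []

DFS order: [6, 1, 2, 3, 0, 4, 5]


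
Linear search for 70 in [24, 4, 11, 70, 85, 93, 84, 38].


i=0: 24!=70
i=1: 4!=70
i=2: 11!=70
i=3: 70==70 found!

Found at 3, 4 comps


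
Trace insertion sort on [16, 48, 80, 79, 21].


Initial: [16, 48, 80, 79, 21]
Insert 48: [16, 48, 80, 79, 21]
Insert 80: [16, 48, 80, 79, 21]
Insert 79: [16, 48, 79, 80, 21]
Insert 21: [16, 21, 48, 79, 80]

Sorted: [16, 21, 48, 79, 80]


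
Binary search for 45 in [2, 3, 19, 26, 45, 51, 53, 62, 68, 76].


Step 1: lo=0, hi=9, mid=4, val=45

Found at index 4


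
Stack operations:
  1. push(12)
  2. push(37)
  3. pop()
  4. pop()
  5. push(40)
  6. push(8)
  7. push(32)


push(12) -> [12]
push(37) -> [12, 37]
pop()->37, [12]
pop()->12, []
push(40) -> [40]
push(8) -> [40, 8]
push(32) -> [40, 8, 32]

Final stack: [40, 8, 32]


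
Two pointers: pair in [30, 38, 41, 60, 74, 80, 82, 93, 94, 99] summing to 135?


lo=0(30)+hi=9(99)=129
lo=1(38)+hi=9(99)=137
lo=1(38)+hi=8(94)=132
lo=2(41)+hi=8(94)=135

Yes: 41+94=135


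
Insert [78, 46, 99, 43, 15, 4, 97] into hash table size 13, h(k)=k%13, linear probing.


Insert 78: h=0 -> slot 0
Insert 46: h=7 -> slot 7
Insert 99: h=8 -> slot 8
Insert 43: h=4 -> slot 4
Insert 15: h=2 -> slot 2
Insert 4: h=4, 1 probes -> slot 5
Insert 97: h=6 -> slot 6

Table: [78, None, 15, None, 43, 4, 97, 46, 99, None, None, None, None]


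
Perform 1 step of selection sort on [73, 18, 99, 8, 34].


Initial: [73, 18, 99, 8, 34]
Step 1: min=8 at 3
  Swap: [8, 18, 99, 73, 34]

After 1 step: [8, 18, 99, 73, 34]


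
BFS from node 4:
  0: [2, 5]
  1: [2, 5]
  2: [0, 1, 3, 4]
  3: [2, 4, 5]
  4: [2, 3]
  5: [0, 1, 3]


Visit 4, enqueue [2, 3]
Visit 2, enqueue [0, 1]
Visit 3, enqueue [5]
Visit 0, enqueue []
Visit 1, enqueue []
Visit 5, enqueue []

BFS order: [4, 2, 3, 0, 1, 5]


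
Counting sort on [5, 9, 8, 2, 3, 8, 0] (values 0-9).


Input: [5, 9, 8, 2, 3, 8, 0]
Counts: [1, 0, 1, 1, 0, 1, 0, 0, 2, 1]

Sorted: [0, 2, 3, 5, 8, 8, 9]


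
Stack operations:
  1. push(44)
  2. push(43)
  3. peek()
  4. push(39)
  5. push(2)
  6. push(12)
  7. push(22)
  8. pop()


push(44) -> [44]
push(43) -> [44, 43]
peek()->43
push(39) -> [44, 43, 39]
push(2) -> [44, 43, 39, 2]
push(12) -> [44, 43, 39, 2, 12]
push(22) -> [44, 43, 39, 2, 12, 22]
pop()->22, [44, 43, 39, 2, 12]

Final stack: [44, 43, 39, 2, 12]


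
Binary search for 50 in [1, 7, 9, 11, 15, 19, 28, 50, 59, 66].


Step 1: lo=0, hi=9, mid=4, val=15
Step 2: lo=5, hi=9, mid=7, val=50

Found at index 7


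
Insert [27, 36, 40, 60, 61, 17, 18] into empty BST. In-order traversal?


Insert 27: root
Insert 36: R from 27
Insert 40: R from 27 -> R from 36
Insert 60: R from 27 -> R from 36 -> R from 40
Insert 61: R from 27 -> R from 36 -> R from 40 -> R from 60
Insert 17: L from 27
Insert 18: L from 27 -> R from 17

In-order: [17, 18, 27, 36, 40, 60, 61]


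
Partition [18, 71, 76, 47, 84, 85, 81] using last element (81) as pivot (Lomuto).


Pivot: 81
  18 <= 81: advance i (no swap)
  71 <= 81: advance i (no swap)
  76 <= 81: advance i (no swap)
  47 <= 81: advance i (no swap)
Place pivot at 4: [18, 71, 76, 47, 81, 85, 84]

Partitioned: [18, 71, 76, 47, 81, 85, 84]


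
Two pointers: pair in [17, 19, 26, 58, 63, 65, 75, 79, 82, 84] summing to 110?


lo=0(17)+hi=9(84)=101
lo=1(19)+hi=9(84)=103
lo=2(26)+hi=9(84)=110

Yes: 26+84=110


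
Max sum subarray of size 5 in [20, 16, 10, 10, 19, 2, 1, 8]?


[0:5]: 75
[1:6]: 57
[2:7]: 42
[3:8]: 40

Max: 75 at [0:5]


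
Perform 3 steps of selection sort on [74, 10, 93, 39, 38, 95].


Initial: [74, 10, 93, 39, 38, 95]
Step 1: min=10 at 1
  Swap: [10, 74, 93, 39, 38, 95]
Step 2: min=38 at 4
  Swap: [10, 38, 93, 39, 74, 95]
Step 3: min=39 at 3
  Swap: [10, 38, 39, 93, 74, 95]

After 3 steps: [10, 38, 39, 93, 74, 95]


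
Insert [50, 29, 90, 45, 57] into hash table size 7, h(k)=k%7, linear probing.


Insert 50: h=1 -> slot 1
Insert 29: h=1, 1 probes -> slot 2
Insert 90: h=6 -> slot 6
Insert 45: h=3 -> slot 3
Insert 57: h=1, 3 probes -> slot 4

Table: [None, 50, 29, 45, 57, None, 90]


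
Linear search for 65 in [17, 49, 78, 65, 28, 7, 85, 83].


i=0: 17!=65
i=1: 49!=65
i=2: 78!=65
i=3: 65==65 found!

Found at 3, 4 comps


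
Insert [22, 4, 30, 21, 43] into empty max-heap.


Insert 22: [22]
Insert 4: [22, 4]
Insert 30: [30, 4, 22]
Insert 21: [30, 21, 22, 4]
Insert 43: [43, 30, 22, 4, 21]

Final heap: [43, 30, 22, 4, 21]


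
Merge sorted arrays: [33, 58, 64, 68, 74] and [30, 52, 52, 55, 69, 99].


Take 30 from B
Take 33 from A
Take 52 from B
Take 52 from B
Take 55 from B
Take 58 from A
Take 64 from A
Take 68 from A
Take 69 from B
Take 74 from A

Merged: [30, 33, 52, 52, 55, 58, 64, 68, 69, 74, 99]


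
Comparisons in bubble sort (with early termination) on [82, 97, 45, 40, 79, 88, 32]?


Algorithm: bubble sort (with early termination)
Input: [82, 97, 45, 40, 79, 88, 32]
Sorted: [32, 40, 45, 79, 82, 88, 97]

21


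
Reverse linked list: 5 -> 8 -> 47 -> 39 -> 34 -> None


Step 1: curr=5, set curr.next=prev(None) | reversed so far: 5
Step 2: curr=8, set curr.next=prev(5) | reversed so far: 8 -> 5
Step 3: curr=47, set curr.next=prev(8) | reversed so far: 47 -> 8 -> 5
Step 4: curr=39, set curr.next=prev(47) | reversed so far: 39 -> 47 -> 8 -> 5
Step 5: curr=34, set curr.next=prev(39) | reversed so far: 34 -> 39 -> 47 -> 8 -> 5

34 -> 39 -> 47 -> 8 -> 5 -> None


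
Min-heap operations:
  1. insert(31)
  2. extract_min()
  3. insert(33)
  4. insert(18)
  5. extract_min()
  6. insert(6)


insert(31) -> [31]
extract_min()->31, []
insert(33) -> [33]
insert(18) -> [18, 33]
extract_min()->18, [33]
insert(6) -> [6, 33]

Final heap: [6, 33]


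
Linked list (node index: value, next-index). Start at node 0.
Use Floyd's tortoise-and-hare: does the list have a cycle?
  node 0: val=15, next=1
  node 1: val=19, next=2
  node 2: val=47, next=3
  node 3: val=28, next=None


Floyd's tortoise (slow, +1) and hare (fast, +2):
  init: slow=0, fast=0
  step 1: slow=1, fast=2
  step 2: fast 2->3->None, no cycle

Cycle: no


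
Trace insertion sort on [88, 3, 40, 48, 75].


Initial: [88, 3, 40, 48, 75]
Insert 3: [3, 88, 40, 48, 75]
Insert 40: [3, 40, 88, 48, 75]
Insert 48: [3, 40, 48, 88, 75]
Insert 75: [3, 40, 48, 75, 88]

Sorted: [3, 40, 48, 75, 88]


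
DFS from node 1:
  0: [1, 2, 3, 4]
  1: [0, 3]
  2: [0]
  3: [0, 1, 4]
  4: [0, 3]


Visit 1, push [3, 0]
Visit 0, push [4, 3, 2]
Visit 2, push []
Visit 3, push [4]
Visit 4, push []

DFS order: [1, 0, 2, 3, 4]


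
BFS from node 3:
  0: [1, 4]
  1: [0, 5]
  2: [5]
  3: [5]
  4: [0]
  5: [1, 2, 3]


Visit 3, enqueue [5]
Visit 5, enqueue [1, 2]
Visit 1, enqueue [0]
Visit 2, enqueue []
Visit 0, enqueue [4]
Visit 4, enqueue []

BFS order: [3, 5, 1, 2, 0, 4]


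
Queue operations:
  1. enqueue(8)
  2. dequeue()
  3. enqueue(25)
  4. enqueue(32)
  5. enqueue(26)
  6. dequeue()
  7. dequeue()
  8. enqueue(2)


enqueue(8) -> [8]
dequeue()->8, []
enqueue(25) -> [25]
enqueue(32) -> [25, 32]
enqueue(26) -> [25, 32, 26]
dequeue()->25, [32, 26]
dequeue()->32, [26]
enqueue(2) -> [26, 2]

Final queue: [26, 2]


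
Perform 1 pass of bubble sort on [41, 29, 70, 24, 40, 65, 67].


Initial: [41, 29, 70, 24, 40, 65, 67]
Pass 1: [29, 41, 24, 40, 65, 67, 70] (5 swaps)

After 1 pass: [29, 41, 24, 40, 65, 67, 70]


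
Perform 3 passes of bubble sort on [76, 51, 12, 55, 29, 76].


Initial: [76, 51, 12, 55, 29, 76]
Pass 1: [51, 12, 55, 29, 76, 76] (4 swaps)
Pass 2: [12, 51, 29, 55, 76, 76] (2 swaps)
Pass 3: [12, 29, 51, 55, 76, 76] (1 swaps)

After 3 passes: [12, 29, 51, 55, 76, 76]


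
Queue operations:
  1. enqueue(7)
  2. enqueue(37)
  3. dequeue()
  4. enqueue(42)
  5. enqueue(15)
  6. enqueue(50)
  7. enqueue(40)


enqueue(7) -> [7]
enqueue(37) -> [7, 37]
dequeue()->7, [37]
enqueue(42) -> [37, 42]
enqueue(15) -> [37, 42, 15]
enqueue(50) -> [37, 42, 15, 50]
enqueue(40) -> [37, 42, 15, 50, 40]

Final queue: [37, 42, 15, 50, 40]


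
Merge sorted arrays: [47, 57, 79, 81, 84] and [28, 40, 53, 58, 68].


Take 28 from B
Take 40 from B
Take 47 from A
Take 53 from B
Take 57 from A
Take 58 from B
Take 68 from B

Merged: [28, 40, 47, 53, 57, 58, 68, 79, 81, 84]


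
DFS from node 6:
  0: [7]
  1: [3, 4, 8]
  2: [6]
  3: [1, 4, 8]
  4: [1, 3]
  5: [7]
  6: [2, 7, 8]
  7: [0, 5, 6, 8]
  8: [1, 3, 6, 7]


Visit 6, push [8, 7, 2]
Visit 2, push []
Visit 7, push [8, 5, 0]
Visit 0, push []
Visit 5, push []
Visit 8, push [3, 1]
Visit 1, push [4, 3]
Visit 3, push [4]
Visit 4, push []

DFS order: [6, 2, 7, 0, 5, 8, 1, 3, 4]


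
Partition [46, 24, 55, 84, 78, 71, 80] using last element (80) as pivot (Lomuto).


Pivot: 80
  46 <= 80: advance i (no swap)
  24 <= 80: advance i (no swap)
  55 <= 80: advance i (no swap)
  78 <= 80: swap -> [46, 24, 55, 78, 84, 71, 80]
  71 <= 80: swap -> [46, 24, 55, 78, 71, 84, 80]
Place pivot at 5: [46, 24, 55, 78, 71, 80, 84]

Partitioned: [46, 24, 55, 78, 71, 80, 84]


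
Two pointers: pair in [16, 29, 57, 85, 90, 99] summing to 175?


lo=0(16)+hi=5(99)=115
lo=1(29)+hi=5(99)=128
lo=2(57)+hi=5(99)=156
lo=3(85)+hi=5(99)=184
lo=3(85)+hi=4(90)=175

Yes: 85+90=175


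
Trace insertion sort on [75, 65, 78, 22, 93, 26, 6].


Initial: [75, 65, 78, 22, 93, 26, 6]
Insert 65: [65, 75, 78, 22, 93, 26, 6]
Insert 78: [65, 75, 78, 22, 93, 26, 6]
Insert 22: [22, 65, 75, 78, 93, 26, 6]
Insert 93: [22, 65, 75, 78, 93, 26, 6]
Insert 26: [22, 26, 65, 75, 78, 93, 6]
Insert 6: [6, 22, 26, 65, 75, 78, 93]

Sorted: [6, 22, 26, 65, 75, 78, 93]


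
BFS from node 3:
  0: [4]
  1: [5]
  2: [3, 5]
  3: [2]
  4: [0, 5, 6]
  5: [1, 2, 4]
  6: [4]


Visit 3, enqueue [2]
Visit 2, enqueue [5]
Visit 5, enqueue [1, 4]
Visit 1, enqueue []
Visit 4, enqueue [0, 6]
Visit 0, enqueue []
Visit 6, enqueue []

BFS order: [3, 2, 5, 1, 4, 0, 6]
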